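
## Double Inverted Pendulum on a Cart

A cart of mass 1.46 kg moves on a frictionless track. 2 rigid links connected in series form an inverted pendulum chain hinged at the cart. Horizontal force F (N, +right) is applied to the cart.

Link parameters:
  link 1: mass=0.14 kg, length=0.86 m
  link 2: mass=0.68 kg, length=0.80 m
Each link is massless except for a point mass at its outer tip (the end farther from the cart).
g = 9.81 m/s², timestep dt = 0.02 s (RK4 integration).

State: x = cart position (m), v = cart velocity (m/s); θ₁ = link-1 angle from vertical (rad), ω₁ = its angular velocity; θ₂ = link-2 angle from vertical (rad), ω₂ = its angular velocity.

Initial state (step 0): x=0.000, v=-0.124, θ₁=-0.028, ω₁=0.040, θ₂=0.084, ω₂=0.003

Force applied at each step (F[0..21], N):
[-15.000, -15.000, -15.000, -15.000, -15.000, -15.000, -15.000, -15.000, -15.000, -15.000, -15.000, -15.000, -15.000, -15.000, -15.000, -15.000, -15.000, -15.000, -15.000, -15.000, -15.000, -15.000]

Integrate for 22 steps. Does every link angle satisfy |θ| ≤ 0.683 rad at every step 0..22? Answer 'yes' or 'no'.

apply F[0]=-15.000 → step 1: x=-0.005, v=-0.327, θ₁=-0.026, ω₁=0.150, θ₂=0.086, ω₂=0.158
apply F[1]=-15.000 → step 2: x=-0.013, v=-0.529, θ₁=-0.022, ω₁=0.263, θ₂=0.090, ω₂=0.312
apply F[2]=-15.000 → step 3: x=-0.026, v=-0.733, θ₁=-0.016, ω₁=0.379, θ₂=0.098, ω₂=0.464
apply F[3]=-15.000 → step 4: x=-0.042, v=-0.937, θ₁=-0.007, ω₁=0.499, θ₂=0.109, ω₂=0.615
apply F[4]=-15.000 → step 5: x=-0.063, v=-1.143, θ₁=0.004, ω₁=0.625, θ₂=0.123, ω₂=0.763
apply F[5]=-15.000 → step 6: x=-0.088, v=-1.349, θ₁=0.018, ω₁=0.758, θ₂=0.139, ω₂=0.907
apply F[6]=-15.000 → step 7: x=-0.117, v=-1.557, θ₁=0.035, ω₁=0.901, θ₂=0.159, ω₂=1.046
apply F[7]=-15.000 → step 8: x=-0.150, v=-1.766, θ₁=0.054, ω₁=1.056, θ₂=0.181, ω₂=1.177
apply F[8]=-15.000 → step 9: x=-0.188, v=-1.976, θ₁=0.077, ω₁=1.226, θ₂=0.206, ω₂=1.298
apply F[9]=-15.000 → step 10: x=-0.229, v=-2.187, θ₁=0.103, ω₁=1.412, θ₂=0.233, ω₂=1.405
apply F[10]=-15.000 → step 11: x=-0.275, v=-2.399, θ₁=0.134, ω₁=1.620, θ₂=0.262, ω₂=1.494
apply F[11]=-15.000 → step 12: x=-0.325, v=-2.611, θ₁=0.168, ω₁=1.849, θ₂=0.293, ω₂=1.563
apply F[12]=-15.000 → step 13: x=-0.380, v=-2.821, θ₁=0.208, ω₁=2.104, θ₂=0.324, ω₂=1.606
apply F[13]=-15.000 → step 14: x=-0.438, v=-3.030, θ₁=0.253, ω₁=2.382, θ₂=0.357, ω₂=1.624
apply F[14]=-15.000 → step 15: x=-0.501, v=-3.233, θ₁=0.303, ω₁=2.682, θ₂=0.389, ω₂=1.616
apply F[15]=-15.000 → step 16: x=-0.568, v=-3.429, θ₁=0.360, ω₁=2.996, θ₂=0.421, ω₂=1.590
apply F[16]=-15.000 → step 17: x=-0.638, v=-3.615, θ₁=0.423, ω₁=3.307, θ₂=0.453, ω₂=1.560
apply F[17]=-15.000 → step 18: x=-0.712, v=-3.787, θ₁=0.492, ω₁=3.595, θ₂=0.484, ω₂=1.550
apply F[18]=-15.000 → step 19: x=-0.789, v=-3.941, θ₁=0.567, ω₁=3.834, θ₂=0.515, ω₂=1.589
apply F[19]=-15.000 → step 20: x=-0.870, v=-4.079, θ₁=0.645, ω₁=4.003, θ₂=0.548, ω₂=1.705
apply F[20]=-15.000 → step 21: x=-0.952, v=-4.201, θ₁=0.726, ω₁=4.093, θ₂=0.584, ω₂=1.911
apply F[21]=-15.000 → step 22: x=-1.038, v=-4.310, θ₁=0.808, ω₁=4.108, θ₂=0.625, ω₂=2.206
Max |angle| over trajectory = 0.808 rad; bound = 0.683 → exceeded.

Answer: no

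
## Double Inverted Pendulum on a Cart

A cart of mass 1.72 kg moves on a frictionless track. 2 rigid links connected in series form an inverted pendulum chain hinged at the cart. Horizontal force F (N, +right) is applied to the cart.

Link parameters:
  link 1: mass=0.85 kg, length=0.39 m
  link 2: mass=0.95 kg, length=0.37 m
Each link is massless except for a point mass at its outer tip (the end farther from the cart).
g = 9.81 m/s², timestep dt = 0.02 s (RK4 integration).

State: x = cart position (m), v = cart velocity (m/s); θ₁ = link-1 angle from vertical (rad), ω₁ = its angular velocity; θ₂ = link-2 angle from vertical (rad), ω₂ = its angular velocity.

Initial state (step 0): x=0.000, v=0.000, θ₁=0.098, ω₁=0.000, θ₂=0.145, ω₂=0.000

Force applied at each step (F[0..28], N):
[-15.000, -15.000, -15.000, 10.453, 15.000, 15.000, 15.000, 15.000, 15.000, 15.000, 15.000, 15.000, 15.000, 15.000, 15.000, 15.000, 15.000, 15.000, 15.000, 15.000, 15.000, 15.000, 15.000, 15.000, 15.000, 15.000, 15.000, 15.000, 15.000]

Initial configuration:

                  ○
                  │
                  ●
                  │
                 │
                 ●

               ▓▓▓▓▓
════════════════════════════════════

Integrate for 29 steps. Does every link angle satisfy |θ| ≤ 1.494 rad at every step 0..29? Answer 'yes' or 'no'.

apply F[0]=-15.000 → step 1: x=-0.002, v=-0.193, θ₁=0.103, ω₁=0.519, θ₂=0.145, ω₂=0.045
apply F[1]=-15.000 → step 2: x=-0.008, v=-0.386, θ₁=0.119, ω₁=1.051, θ₂=0.147, ω₂=0.080
apply F[2]=-15.000 → step 3: x=-0.017, v=-0.582, θ₁=0.145, ω₁=1.606, θ₂=0.149, ω₂=0.095
apply F[3]=+10.453 → step 4: x=-0.028, v=-0.492, θ₁=0.176, ω₁=1.466, θ₂=0.150, ω₂=0.083
apply F[4]=+15.000 → step 5: x=-0.037, v=-0.358, θ₁=0.203, ω₁=1.245, θ₂=0.152, ω₂=0.037
apply F[5]=+15.000 → step 6: x=-0.042, v=-0.230, θ₁=0.226, ω₁=1.069, θ₂=0.152, ω₂=-0.038
apply F[6]=+15.000 → step 7: x=-0.046, v=-0.107, θ₁=0.246, ω₁=0.932, θ₂=0.150, ω₂=-0.140
apply F[7]=+15.000 → step 8: x=-0.047, v=0.012, θ₁=0.264, ω₁=0.828, θ₂=0.146, ω₂=-0.269
apply F[8]=+15.000 → step 9: x=-0.045, v=0.127, θ₁=0.279, ω₁=0.755, θ₂=0.139, ω₂=-0.424
apply F[9]=+15.000 → step 10: x=-0.042, v=0.239, θ₁=0.294, ω₁=0.711, θ₂=0.129, ω₂=-0.606
apply F[10]=+15.000 → step 11: x=-0.036, v=0.350, θ₁=0.308, ω₁=0.693, θ₂=0.115, ω₂=-0.817
apply F[11]=+15.000 → step 12: x=-0.028, v=0.458, θ₁=0.322, ω₁=0.701, θ₂=0.096, ω₂=-1.059
apply F[12]=+15.000 → step 13: x=-0.018, v=0.566, θ₁=0.336, ω₁=0.732, θ₂=0.072, ω₂=-1.333
apply F[13]=+15.000 → step 14: x=-0.005, v=0.673, θ₁=0.351, ω₁=0.785, θ₂=0.042, ω₂=-1.641
apply F[14]=+15.000 → step 15: x=0.009, v=0.780, θ₁=0.368, ω₁=0.855, θ₂=0.006, ω₂=-1.983
apply F[15]=+15.000 → step 16: x=0.026, v=0.889, θ₁=0.386, ω₁=0.936, θ₂=-0.037, ω₂=-2.357
apply F[16]=+15.000 → step 17: x=0.045, v=0.999, θ₁=0.405, ω₁=1.019, θ₂=-0.088, ω₂=-2.757
apply F[17]=+15.000 → step 18: x=0.066, v=1.112, θ₁=0.426, ω₁=1.093, θ₂=-0.148, ω₂=-3.179
apply F[18]=+15.000 → step 19: x=0.089, v=1.229, θ₁=0.449, ω₁=1.146, θ₂=-0.216, ω₂=-3.613
apply F[19]=+15.000 → step 20: x=0.115, v=1.348, θ₁=0.472, ω₁=1.166, θ₂=-0.292, ω₂=-4.056
apply F[20]=+15.000 → step 21: x=0.143, v=1.470, θ₁=0.495, ω₁=1.142, θ₂=-0.378, ω₂=-4.504
apply F[21]=+15.000 → step 22: x=0.174, v=1.594, θ₁=0.517, ω₁=1.063, θ₂=-0.472, ω₂=-4.958
apply F[22]=+15.000 → step 23: x=0.207, v=1.719, θ₁=0.537, ω₁=0.921, θ₂=-0.576, ω₂=-5.424
apply F[23]=+15.000 → step 24: x=0.243, v=1.844, θ₁=0.554, ω₁=0.705, θ₂=-0.690, ω₂=-5.909
apply F[24]=+15.000 → step 25: x=0.281, v=1.966, θ₁=0.565, ω₁=0.404, θ₂=-0.813, ω₂=-6.425
apply F[25]=+15.000 → step 26: x=0.321, v=2.085, θ₁=0.569, ω₁=0.006, θ₂=-0.947, ω₂=-6.986
apply F[26]=+15.000 → step 27: x=0.364, v=2.199, θ₁=0.564, ω₁=-0.506, θ₂=-1.093, ω₂=-7.606
apply F[27]=+15.000 → step 28: x=0.409, v=2.305, θ₁=0.548, ω₁=-1.151, θ₂=-1.252, ω₂=-8.300
apply F[28]=+15.000 → step 29: x=0.456, v=2.404, θ₁=0.517, ω₁=-1.948, θ₂=-1.425, ω₂=-9.079
Max |angle| over trajectory = 1.425 rad; bound = 1.494 → within bound.

Answer: yes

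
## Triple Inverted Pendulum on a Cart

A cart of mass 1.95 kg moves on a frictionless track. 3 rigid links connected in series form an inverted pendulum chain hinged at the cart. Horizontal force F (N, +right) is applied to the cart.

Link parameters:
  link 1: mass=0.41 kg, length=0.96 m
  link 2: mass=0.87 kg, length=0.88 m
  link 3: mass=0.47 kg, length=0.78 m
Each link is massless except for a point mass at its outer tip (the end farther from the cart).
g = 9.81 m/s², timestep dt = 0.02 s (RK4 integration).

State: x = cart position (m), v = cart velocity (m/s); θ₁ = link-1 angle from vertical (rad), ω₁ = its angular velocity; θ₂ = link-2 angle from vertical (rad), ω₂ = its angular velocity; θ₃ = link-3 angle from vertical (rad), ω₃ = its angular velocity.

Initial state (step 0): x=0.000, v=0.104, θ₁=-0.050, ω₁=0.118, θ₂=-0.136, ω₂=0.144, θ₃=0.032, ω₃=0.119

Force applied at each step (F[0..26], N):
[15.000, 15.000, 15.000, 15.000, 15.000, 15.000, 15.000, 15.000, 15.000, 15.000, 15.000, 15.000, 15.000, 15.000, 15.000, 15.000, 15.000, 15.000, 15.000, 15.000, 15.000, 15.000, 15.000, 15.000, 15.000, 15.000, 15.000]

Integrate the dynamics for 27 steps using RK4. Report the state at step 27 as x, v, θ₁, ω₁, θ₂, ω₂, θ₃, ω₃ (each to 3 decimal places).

apply F[0]=+15.000 → step 1: x=0.004, v=0.266, θ₁=-0.049, ω₁=-0.008, θ₂=-0.134, ω₂=0.051, θ₃=0.035, ω₃=0.178
apply F[1]=+15.000 → step 2: x=0.011, v=0.428, θ₁=-0.050, ω₁=-0.135, θ₂=-0.134, ω₂=-0.042, θ₃=0.039, ω₃=0.239
apply F[2]=+15.000 → step 3: x=0.021, v=0.590, θ₁=-0.054, ω₁=-0.264, θ₂=-0.136, ω₂=-0.133, θ₃=0.045, ω₃=0.301
apply F[3]=+15.000 → step 4: x=0.034, v=0.753, θ₁=-0.061, ω₁=-0.398, θ₂=-0.139, ω₂=-0.221, θ₃=0.051, ω₃=0.365
apply F[4]=+15.000 → step 5: x=0.051, v=0.917, θ₁=-0.070, ω₁=-0.537, θ₂=-0.145, ω₂=-0.305, θ₃=0.059, ω₃=0.431
apply F[5]=+15.000 → step 6: x=0.071, v=1.082, θ₁=-0.082, ω₁=-0.684, θ₂=-0.151, ω₂=-0.384, θ₃=0.068, ω₃=0.499
apply F[6]=+15.000 → step 7: x=0.094, v=1.249, θ₁=-0.098, ω₁=-0.840, θ₂=-0.160, ω₂=-0.456, θ₃=0.079, ω₃=0.570
apply F[7]=+15.000 → step 8: x=0.121, v=1.417, θ₁=-0.116, ω₁=-1.006, θ₂=-0.170, ω₂=-0.520, θ₃=0.091, ω₃=0.642
apply F[8]=+15.000 → step 9: x=0.151, v=1.587, θ₁=-0.138, ω₁=-1.185, θ₂=-0.181, ω₂=-0.573, θ₃=0.105, ω₃=0.715
apply F[9]=+15.000 → step 10: x=0.184, v=1.757, θ₁=-0.164, ω₁=-1.377, θ₂=-0.192, ω₂=-0.615, θ₃=0.120, ω₃=0.785
apply F[10]=+15.000 → step 11: x=0.221, v=1.928, θ₁=-0.193, ω₁=-1.581, θ₂=-0.205, ω₂=-0.644, θ₃=0.136, ω₃=0.851
apply F[11]=+15.000 → step 12: x=0.262, v=2.099, θ₁=-0.227, ω₁=-1.796, θ₂=-0.218, ω₂=-0.660, θ₃=0.154, ω₃=0.909
apply F[12]=+15.000 → step 13: x=0.305, v=2.267, θ₁=-0.265, ω₁=-2.020, θ₂=-0.231, ω₂=-0.665, θ₃=0.172, ω₃=0.956
apply F[13]=+15.000 → step 14: x=0.352, v=2.431, θ₁=-0.308, ω₁=-2.248, θ₂=-0.245, ω₂=-0.662, θ₃=0.192, ω₃=0.986
apply F[14]=+15.000 → step 15: x=0.402, v=2.590, θ₁=-0.355, ω₁=-2.474, θ₂=-0.258, ω₂=-0.657, θ₃=0.212, ω₃=0.997
apply F[15]=+15.000 → step 16: x=0.456, v=2.740, θ₁=-0.407, ω₁=-2.690, θ₂=-0.271, ω₂=-0.656, θ₃=0.232, ω₃=0.986
apply F[16]=+15.000 → step 17: x=0.512, v=2.881, θ₁=-0.462, ω₁=-2.890, θ₂=-0.284, ω₂=-0.670, θ₃=0.251, ω₃=0.951
apply F[17]=+15.000 → step 18: x=0.571, v=3.012, θ₁=-0.522, ω₁=-3.069, θ₂=-0.298, ω₂=-0.706, θ₃=0.270, ω₃=0.894
apply F[18]=+15.000 → step 19: x=0.632, v=3.131, θ₁=-0.585, ω₁=-3.223, θ₂=-0.313, ω₂=-0.770, θ₃=0.287, ω₃=0.817
apply F[19]=+15.000 → step 20: x=0.696, v=3.240, θ₁=-0.651, ω₁=-3.352, θ₂=-0.329, ω₂=-0.867, θ₃=0.302, ω₃=0.724
apply F[20]=+15.000 → step 21: x=0.762, v=3.339, θ₁=-0.719, ω₁=-3.456, θ₂=-0.348, ω₂=-0.998, θ₃=0.316, ω₃=0.616
apply F[21]=+15.000 → step 22: x=0.830, v=3.429, θ₁=-0.789, ω₁=-3.538, θ₂=-0.369, ω₂=-1.162, θ₃=0.327, ω₃=0.496
apply F[22]=+15.000 → step 23: x=0.899, v=3.511, θ₁=-0.860, ω₁=-3.600, θ₂=-0.394, ω₂=-1.359, θ₃=0.335, ω₃=0.367
apply F[23]=+15.000 → step 24: x=0.970, v=3.585, θ₁=-0.933, ω₁=-3.642, θ₂=-0.424, ω₂=-1.586, θ₃=0.341, ω₃=0.228
apply F[24]=+15.000 → step 25: x=1.042, v=3.652, θ₁=-1.006, ω₁=-3.666, θ₂=-0.458, ω₂=-1.841, θ₃=0.344, ω₃=0.079
apply F[25]=+15.000 → step 26: x=1.116, v=3.712, θ₁=-1.079, ω₁=-3.671, θ₂=-0.497, ω₂=-2.122, θ₃=0.344, ω₃=-0.082
apply F[26]=+15.000 → step 27: x=1.191, v=3.765, θ₁=-1.153, ω₁=-3.657, θ₂=-0.543, ω₂=-2.428, θ₃=0.341, ω₃=-0.256

Answer: x=1.191, v=3.765, θ₁=-1.153, ω₁=-3.657, θ₂=-0.543, ω₂=-2.428, θ₃=0.341, ω₃=-0.256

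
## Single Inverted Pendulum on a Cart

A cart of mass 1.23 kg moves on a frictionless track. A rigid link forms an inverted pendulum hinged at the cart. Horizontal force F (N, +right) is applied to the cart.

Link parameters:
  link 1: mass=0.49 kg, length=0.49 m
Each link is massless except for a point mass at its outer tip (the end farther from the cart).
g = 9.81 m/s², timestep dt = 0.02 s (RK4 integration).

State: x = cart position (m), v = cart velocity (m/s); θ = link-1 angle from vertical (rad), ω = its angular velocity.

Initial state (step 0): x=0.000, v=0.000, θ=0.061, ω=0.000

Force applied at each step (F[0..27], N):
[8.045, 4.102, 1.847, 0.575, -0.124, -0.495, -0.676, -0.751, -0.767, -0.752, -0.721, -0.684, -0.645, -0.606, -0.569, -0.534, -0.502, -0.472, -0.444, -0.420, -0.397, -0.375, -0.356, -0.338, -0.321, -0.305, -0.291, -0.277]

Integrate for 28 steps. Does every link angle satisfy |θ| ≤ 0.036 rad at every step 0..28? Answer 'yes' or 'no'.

apply F[0]=+8.045 → step 1: x=0.001, v=0.126, θ=0.059, ω=-0.232
apply F[1]=+4.102 → step 2: x=0.004, v=0.188, θ=0.053, ω=-0.337
apply F[2]=+1.847 → step 3: x=0.008, v=0.214, θ=0.046, ω=-0.370
apply F[3]=+0.575 → step 4: x=0.013, v=0.220, θ=0.039, ω=-0.366
apply F[4]=-0.124 → step 5: x=0.017, v=0.216, θ=0.031, ω=-0.342
apply F[5]=-0.495 → step 6: x=0.021, v=0.205, θ=0.025, ω=-0.310
apply F[6]=-0.676 → step 7: x=0.025, v=0.193, θ=0.019, ω=-0.275
apply F[7]=-0.751 → step 8: x=0.029, v=0.179, θ=0.014, ω=-0.241
apply F[8]=-0.767 → step 9: x=0.032, v=0.166, θ=0.009, ω=-0.209
apply F[9]=-0.752 → step 10: x=0.036, v=0.153, θ=0.006, ω=-0.180
apply F[10]=-0.721 → step 11: x=0.039, v=0.141, θ=0.002, ω=-0.154
apply F[11]=-0.684 → step 12: x=0.041, v=0.130, θ=-0.001, ω=-0.131
apply F[12]=-0.645 → step 13: x=0.044, v=0.120, θ=-0.003, ω=-0.111
apply F[13]=-0.606 → step 14: x=0.046, v=0.110, θ=-0.005, ω=-0.093
apply F[14]=-0.569 → step 15: x=0.048, v=0.101, θ=-0.007, ω=-0.077
apply F[15]=-0.534 → step 16: x=0.050, v=0.093, θ=-0.008, ω=-0.064
apply F[16]=-0.502 → step 17: x=0.052, v=0.086, θ=-0.009, ω=-0.052
apply F[17]=-0.472 → step 18: x=0.054, v=0.079, θ=-0.010, ω=-0.042
apply F[18]=-0.444 → step 19: x=0.055, v=0.072, θ=-0.011, ω=-0.033
apply F[19]=-0.420 → step 20: x=0.057, v=0.066, θ=-0.012, ω=-0.025
apply F[20]=-0.397 → step 21: x=0.058, v=0.061, θ=-0.012, ω=-0.019
apply F[21]=-0.375 → step 22: x=0.059, v=0.056, θ=-0.012, ω=-0.013
apply F[22]=-0.356 → step 23: x=0.060, v=0.051, θ=-0.013, ω=-0.008
apply F[23]=-0.338 → step 24: x=0.061, v=0.046, θ=-0.013, ω=-0.004
apply F[24]=-0.321 → step 25: x=0.062, v=0.042, θ=-0.013, ω=-0.001
apply F[25]=-0.305 → step 26: x=0.063, v=0.038, θ=-0.013, ω=0.002
apply F[26]=-0.291 → step 27: x=0.063, v=0.034, θ=-0.013, ω=0.005
apply F[27]=-0.277 → step 28: x=0.064, v=0.031, θ=-0.013, ω=0.007
Max |angle| over trajectory = 0.061 rad; bound = 0.036 → exceeded.

Answer: no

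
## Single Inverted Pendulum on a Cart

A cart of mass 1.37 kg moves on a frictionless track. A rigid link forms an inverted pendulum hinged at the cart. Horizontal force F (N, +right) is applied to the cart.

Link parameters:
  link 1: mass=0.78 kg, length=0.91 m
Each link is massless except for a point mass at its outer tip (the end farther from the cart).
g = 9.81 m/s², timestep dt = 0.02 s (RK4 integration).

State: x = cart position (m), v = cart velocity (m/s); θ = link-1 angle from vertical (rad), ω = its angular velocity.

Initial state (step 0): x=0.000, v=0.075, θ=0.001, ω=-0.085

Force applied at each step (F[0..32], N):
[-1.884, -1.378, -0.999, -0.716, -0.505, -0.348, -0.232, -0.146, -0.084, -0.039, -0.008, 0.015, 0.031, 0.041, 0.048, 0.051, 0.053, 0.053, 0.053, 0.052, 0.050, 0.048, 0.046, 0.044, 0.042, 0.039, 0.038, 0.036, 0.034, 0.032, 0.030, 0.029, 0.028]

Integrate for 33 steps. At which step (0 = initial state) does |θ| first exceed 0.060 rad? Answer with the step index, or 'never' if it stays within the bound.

apply F[0]=-1.884 → step 1: x=0.001, v=0.047, θ=-0.000, ω=-0.055
apply F[1]=-1.378 → step 2: x=0.002, v=0.027, θ=-0.001, ω=-0.033
apply F[2]=-0.999 → step 3: x=0.002, v=0.013, θ=-0.002, ω=-0.017
apply F[3]=-0.716 → step 4: x=0.003, v=0.003, θ=-0.002, ω=-0.007
apply F[4]=-0.505 → step 5: x=0.003, v=-0.004, θ=-0.002, ω=0.001
apply F[5]=-0.348 → step 6: x=0.002, v=-0.009, θ=-0.002, ω=0.006
apply F[6]=-0.232 → step 7: x=0.002, v=-0.012, θ=-0.002, ω=0.009
apply F[7]=-0.146 → step 8: x=0.002, v=-0.014, θ=-0.002, ω=0.011
apply F[8]=-0.084 → step 9: x=0.002, v=-0.015, θ=-0.001, ω=0.011
apply F[9]=-0.039 → step 10: x=0.001, v=-0.016, θ=-0.001, ω=0.012
apply F[10]=-0.008 → step 11: x=0.001, v=-0.016, θ=-0.001, ω=0.011
apply F[11]=+0.015 → step 12: x=0.001, v=-0.015, θ=-0.001, ω=0.011
apply F[12]=+0.031 → step 13: x=0.000, v=-0.015, θ=-0.001, ω=0.010
apply F[13]=+0.041 → step 14: x=0.000, v=-0.014, θ=-0.000, ω=0.009
apply F[14]=+0.048 → step 15: x=-0.000, v=-0.014, θ=-0.000, ω=0.008
apply F[15]=+0.051 → step 16: x=-0.000, v=-0.013, θ=-0.000, ω=0.008
apply F[16]=+0.053 → step 17: x=-0.001, v=-0.012, θ=0.000, ω=0.007
apply F[17]=+0.053 → step 18: x=-0.001, v=-0.011, θ=0.000, ω=0.006
apply F[18]=+0.053 → step 19: x=-0.001, v=-0.011, θ=0.000, ω=0.005
apply F[19]=+0.052 → step 20: x=-0.001, v=-0.010, θ=0.000, ω=0.004
apply F[20]=+0.050 → step 21: x=-0.002, v=-0.009, θ=0.001, ω=0.004
apply F[21]=+0.048 → step 22: x=-0.002, v=-0.008, θ=0.001, ω=0.003
apply F[22]=+0.046 → step 23: x=-0.002, v=-0.008, θ=0.001, ω=0.003
apply F[23]=+0.044 → step 24: x=-0.002, v=-0.007, θ=0.001, ω=0.002
apply F[24]=+0.042 → step 25: x=-0.002, v=-0.007, θ=0.001, ω=0.002
apply F[25]=+0.039 → step 26: x=-0.002, v=-0.006, θ=0.001, ω=0.001
apply F[26]=+0.038 → step 27: x=-0.002, v=-0.006, θ=0.001, ω=0.001
apply F[27]=+0.036 → step 28: x=-0.003, v=-0.005, θ=0.001, ω=0.001
apply F[28]=+0.034 → step 29: x=-0.003, v=-0.005, θ=0.001, ω=0.001
apply F[29]=+0.032 → step 30: x=-0.003, v=-0.005, θ=0.001, ω=0.000
apply F[30]=+0.030 → step 31: x=-0.003, v=-0.004, θ=0.001, ω=0.000
apply F[31]=+0.029 → step 32: x=-0.003, v=-0.004, θ=0.001, ω=-0.000
apply F[32]=+0.028 → step 33: x=-0.003, v=-0.004, θ=0.001, ω=-0.000
max |θ| = 0.002 ≤ 0.060 over all 34 states.

Answer: never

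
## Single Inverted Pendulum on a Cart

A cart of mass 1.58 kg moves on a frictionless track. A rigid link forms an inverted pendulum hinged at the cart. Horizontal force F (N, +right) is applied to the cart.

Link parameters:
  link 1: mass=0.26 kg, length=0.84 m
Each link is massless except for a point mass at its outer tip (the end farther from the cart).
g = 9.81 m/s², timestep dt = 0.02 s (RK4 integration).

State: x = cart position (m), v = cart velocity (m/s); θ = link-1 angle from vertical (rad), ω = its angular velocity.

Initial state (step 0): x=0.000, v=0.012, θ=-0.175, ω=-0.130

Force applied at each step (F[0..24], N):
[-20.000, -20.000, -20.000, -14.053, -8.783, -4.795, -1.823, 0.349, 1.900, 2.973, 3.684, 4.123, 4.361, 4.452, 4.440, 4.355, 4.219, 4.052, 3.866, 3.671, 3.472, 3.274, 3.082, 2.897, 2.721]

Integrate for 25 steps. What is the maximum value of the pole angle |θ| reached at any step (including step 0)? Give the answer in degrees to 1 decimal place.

apply F[0]=-20.000 → step 1: x=-0.002, v=-0.234, θ=-0.175, ω=0.118
apply F[1]=-20.000 → step 2: x=-0.009, v=-0.481, θ=-0.170, ω=0.367
apply F[2]=-20.000 → step 3: x=-0.021, v=-0.728, θ=-0.160, ω=0.618
apply F[3]=-14.053 → step 4: x=-0.038, v=-0.900, θ=-0.146, ω=0.785
apply F[4]=-8.783 → step 5: x=-0.057, v=-1.007, θ=-0.130, ω=0.879
apply F[5]=-4.795 → step 6: x=-0.078, v=-1.064, θ=-0.112, ω=0.918
apply F[6]=-1.823 → step 7: x=-0.099, v=-1.084, θ=-0.093, ω=0.918
apply F[7]=+0.349 → step 8: x=-0.121, v=-1.077, θ=-0.075, ω=0.890
apply F[8]=+1.900 → step 9: x=-0.142, v=-1.051, θ=-0.058, ω=0.844
apply F[9]=+2.973 → step 10: x=-0.163, v=-1.012, θ=-0.042, ω=0.785
apply F[10]=+3.684 → step 11: x=-0.182, v=-0.964, θ=-0.027, ω=0.721
apply F[11]=+4.123 → step 12: x=-0.201, v=-0.911, θ=-0.013, ω=0.653
apply F[12]=+4.361 → step 13: x=-0.219, v=-0.856, θ=-0.001, ω=0.586
apply F[13]=+4.452 → step 14: x=-0.235, v=-0.800, θ=0.010, ω=0.520
apply F[14]=+4.440 → step 15: x=-0.251, v=-0.744, θ=0.020, ω=0.457
apply F[15]=+4.355 → step 16: x=-0.265, v=-0.690, θ=0.029, ω=0.399
apply F[16]=+4.219 → step 17: x=-0.278, v=-0.637, θ=0.036, ω=0.344
apply F[17]=+4.052 → step 18: x=-0.291, v=-0.587, θ=0.043, ω=0.294
apply F[18]=+3.866 → step 19: x=-0.302, v=-0.540, θ=0.048, ω=0.248
apply F[19]=+3.671 → step 20: x=-0.312, v=-0.495, θ=0.053, ω=0.206
apply F[20]=+3.472 → step 21: x=-0.322, v=-0.453, θ=0.056, ω=0.169
apply F[21]=+3.274 → step 22: x=-0.330, v=-0.413, θ=0.059, ω=0.135
apply F[22]=+3.082 → step 23: x=-0.338, v=-0.376, θ=0.062, ω=0.105
apply F[23]=+2.897 → step 24: x=-0.345, v=-0.342, θ=0.064, ω=0.079
apply F[24]=+2.721 → step 25: x=-0.352, v=-0.309, θ=0.065, ω=0.055
Max |angle| over trajectory = 0.175 rad = 10.0°.

Answer: 10.0°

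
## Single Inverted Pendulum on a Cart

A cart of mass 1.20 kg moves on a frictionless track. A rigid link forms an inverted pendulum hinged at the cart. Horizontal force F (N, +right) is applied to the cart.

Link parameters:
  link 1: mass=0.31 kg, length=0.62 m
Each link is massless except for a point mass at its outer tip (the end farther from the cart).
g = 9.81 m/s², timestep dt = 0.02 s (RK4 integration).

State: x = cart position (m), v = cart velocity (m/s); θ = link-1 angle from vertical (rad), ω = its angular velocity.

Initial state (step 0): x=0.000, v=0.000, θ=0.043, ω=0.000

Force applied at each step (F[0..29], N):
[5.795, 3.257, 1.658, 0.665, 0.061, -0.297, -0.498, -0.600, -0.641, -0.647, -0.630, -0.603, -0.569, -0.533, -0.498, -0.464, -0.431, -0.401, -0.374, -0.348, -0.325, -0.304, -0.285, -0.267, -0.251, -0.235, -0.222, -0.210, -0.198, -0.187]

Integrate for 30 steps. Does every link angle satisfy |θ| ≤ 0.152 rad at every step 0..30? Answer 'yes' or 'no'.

Answer: yes

Derivation:
apply F[0]=+5.795 → step 1: x=0.001, v=0.094, θ=0.042, ω=-0.139
apply F[1]=+3.257 → step 2: x=0.003, v=0.147, θ=0.038, ω=-0.210
apply F[2]=+1.658 → step 3: x=0.007, v=0.172, θ=0.034, ω=-0.240
apply F[3]=+0.665 → step 4: x=0.010, v=0.182, θ=0.029, ω=-0.246
apply F[4]=+0.061 → step 5: x=0.014, v=0.182, θ=0.024, ω=-0.237
apply F[5]=-0.297 → step 6: x=0.017, v=0.176, θ=0.019, ω=-0.220
apply F[6]=-0.498 → step 7: x=0.021, v=0.166, θ=0.015, ω=-0.200
apply F[7]=-0.600 → step 8: x=0.024, v=0.156, θ=0.011, ω=-0.179
apply F[8]=-0.641 → step 9: x=0.027, v=0.145, θ=0.008, ω=-0.158
apply F[9]=-0.647 → step 10: x=0.030, v=0.133, θ=0.005, ω=-0.138
apply F[10]=-0.630 → step 11: x=0.032, v=0.123, θ=0.002, ω=-0.119
apply F[11]=-0.603 → step 12: x=0.035, v=0.113, θ=0.000, ω=-0.103
apply F[12]=-0.569 → step 13: x=0.037, v=0.103, θ=-0.002, ω=-0.088
apply F[13]=-0.533 → step 14: x=0.039, v=0.094, θ=-0.003, ω=-0.074
apply F[14]=-0.498 → step 15: x=0.041, v=0.086, θ=-0.005, ω=-0.062
apply F[15]=-0.464 → step 16: x=0.042, v=0.079, θ=-0.006, ω=-0.052
apply F[16]=-0.431 → step 17: x=0.044, v=0.072, θ=-0.007, ω=-0.043
apply F[17]=-0.401 → step 18: x=0.045, v=0.066, θ=-0.007, ω=-0.035
apply F[18]=-0.374 → step 19: x=0.046, v=0.060, θ=-0.008, ω=-0.028
apply F[19]=-0.348 → step 20: x=0.048, v=0.054, θ=-0.009, ω=-0.022
apply F[20]=-0.325 → step 21: x=0.049, v=0.050, θ=-0.009, ω=-0.017
apply F[21]=-0.304 → step 22: x=0.049, v=0.045, θ=-0.009, ω=-0.012
apply F[22]=-0.285 → step 23: x=0.050, v=0.041, θ=-0.009, ω=-0.008
apply F[23]=-0.267 → step 24: x=0.051, v=0.037, θ=-0.010, ω=-0.005
apply F[24]=-0.251 → step 25: x=0.052, v=0.033, θ=-0.010, ω=-0.002
apply F[25]=-0.235 → step 26: x=0.052, v=0.030, θ=-0.010, ω=0.000
apply F[26]=-0.222 → step 27: x=0.053, v=0.026, θ=-0.010, ω=0.003
apply F[27]=-0.210 → step 28: x=0.054, v=0.023, θ=-0.010, ω=0.004
apply F[28]=-0.198 → step 29: x=0.054, v=0.021, θ=-0.010, ω=0.006
apply F[29]=-0.187 → step 30: x=0.054, v=0.018, θ=-0.009, ω=0.007
Max |angle| over trajectory = 0.043 rad; bound = 0.152 → within bound.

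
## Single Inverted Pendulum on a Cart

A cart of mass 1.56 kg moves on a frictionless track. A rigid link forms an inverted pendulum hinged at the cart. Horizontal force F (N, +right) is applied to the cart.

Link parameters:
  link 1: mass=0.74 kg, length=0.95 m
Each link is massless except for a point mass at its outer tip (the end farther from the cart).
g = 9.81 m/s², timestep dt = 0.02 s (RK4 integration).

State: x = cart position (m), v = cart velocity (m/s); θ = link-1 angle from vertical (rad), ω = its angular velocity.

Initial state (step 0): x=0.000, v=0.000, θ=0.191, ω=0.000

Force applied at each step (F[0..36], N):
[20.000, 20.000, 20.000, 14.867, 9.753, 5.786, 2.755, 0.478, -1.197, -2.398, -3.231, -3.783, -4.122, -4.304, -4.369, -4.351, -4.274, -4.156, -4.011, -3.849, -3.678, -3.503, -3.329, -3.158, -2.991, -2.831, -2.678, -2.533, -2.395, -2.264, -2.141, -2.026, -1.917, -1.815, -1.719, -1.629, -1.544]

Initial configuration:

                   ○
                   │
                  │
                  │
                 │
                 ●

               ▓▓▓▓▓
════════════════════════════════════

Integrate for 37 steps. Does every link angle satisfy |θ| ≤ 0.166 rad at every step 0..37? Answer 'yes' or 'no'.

Answer: no

Derivation:
apply F[0]=+20.000 → step 1: x=0.002, v=0.235, θ=0.189, ω=-0.204
apply F[1]=+20.000 → step 2: x=0.009, v=0.471, θ=0.183, ω=-0.410
apply F[2]=+20.000 → step 3: x=0.021, v=0.708, θ=0.173, ω=-0.619
apply F[3]=+14.867 → step 4: x=0.037, v=0.882, θ=0.159, ω=-0.765
apply F[4]=+9.753 → step 5: x=0.056, v=0.993, θ=0.143, ω=-0.850
apply F[5]=+5.786 → step 6: x=0.076, v=1.055, θ=0.125, ω=-0.887
apply F[6]=+2.755 → step 7: x=0.098, v=1.080, θ=0.107, ω=-0.889
apply F[7]=+0.478 → step 8: x=0.119, v=1.078, θ=0.090, ω=-0.867
apply F[8]=-1.197 → step 9: x=0.141, v=1.056, θ=0.073, ω=-0.826
apply F[9]=-2.398 → step 10: x=0.161, v=1.019, θ=0.057, ω=-0.775
apply F[10]=-3.231 → step 11: x=0.181, v=0.974, θ=0.042, ω=-0.717
apply F[11]=-3.783 → step 12: x=0.200, v=0.922, θ=0.028, ω=-0.655
apply F[12]=-4.122 → step 13: x=0.218, v=0.867, θ=0.016, ω=-0.593
apply F[13]=-4.304 → step 14: x=0.235, v=0.811, θ=0.005, ω=-0.532
apply F[14]=-4.369 → step 15: x=0.251, v=0.755, θ=-0.005, ω=-0.473
apply F[15]=-4.351 → step 16: x=0.265, v=0.700, θ=-0.014, ω=-0.417
apply F[16]=-4.274 → step 17: x=0.279, v=0.647, θ=-0.022, ω=-0.365
apply F[17]=-4.156 → step 18: x=0.291, v=0.596, θ=-0.029, ω=-0.317
apply F[18]=-4.011 → step 19: x=0.302, v=0.548, θ=-0.035, ω=-0.272
apply F[19]=-3.849 → step 20: x=0.313, v=0.502, θ=-0.040, ω=-0.232
apply F[20]=-3.678 → step 21: x=0.323, v=0.459, θ=-0.044, ω=-0.195
apply F[21]=-3.503 → step 22: x=0.331, v=0.418, θ=-0.048, ω=-0.162
apply F[22]=-3.329 → step 23: x=0.339, v=0.380, θ=-0.051, ω=-0.132
apply F[23]=-3.158 → step 24: x=0.347, v=0.344, θ=-0.053, ω=-0.105
apply F[24]=-2.991 → step 25: x=0.353, v=0.311, θ=-0.055, ω=-0.081
apply F[25]=-2.831 → step 26: x=0.359, v=0.280, θ=-0.056, ω=-0.060
apply F[26]=-2.678 → step 27: x=0.364, v=0.251, θ=-0.057, ω=-0.041
apply F[27]=-2.533 → step 28: x=0.369, v=0.224, θ=-0.058, ω=-0.025
apply F[28]=-2.395 → step 29: x=0.373, v=0.199, θ=-0.058, ω=-0.010
apply F[29]=-2.264 → step 30: x=0.377, v=0.175, θ=-0.058, ω=0.003
apply F[30]=-2.141 → step 31: x=0.380, v=0.153, θ=-0.058, ω=0.014
apply F[31]=-2.026 → step 32: x=0.383, v=0.133, θ=-0.058, ω=0.023
apply F[32]=-1.917 → step 33: x=0.386, v=0.113, θ=-0.057, ω=0.032
apply F[33]=-1.815 → step 34: x=0.388, v=0.095, θ=-0.057, ω=0.039
apply F[34]=-1.719 → step 35: x=0.390, v=0.079, θ=-0.056, ω=0.045
apply F[35]=-1.629 → step 36: x=0.391, v=0.063, θ=-0.055, ω=0.050
apply F[36]=-1.544 → step 37: x=0.392, v=0.048, θ=-0.054, ω=0.054
Max |angle| over trajectory = 0.191 rad; bound = 0.166 → exceeded.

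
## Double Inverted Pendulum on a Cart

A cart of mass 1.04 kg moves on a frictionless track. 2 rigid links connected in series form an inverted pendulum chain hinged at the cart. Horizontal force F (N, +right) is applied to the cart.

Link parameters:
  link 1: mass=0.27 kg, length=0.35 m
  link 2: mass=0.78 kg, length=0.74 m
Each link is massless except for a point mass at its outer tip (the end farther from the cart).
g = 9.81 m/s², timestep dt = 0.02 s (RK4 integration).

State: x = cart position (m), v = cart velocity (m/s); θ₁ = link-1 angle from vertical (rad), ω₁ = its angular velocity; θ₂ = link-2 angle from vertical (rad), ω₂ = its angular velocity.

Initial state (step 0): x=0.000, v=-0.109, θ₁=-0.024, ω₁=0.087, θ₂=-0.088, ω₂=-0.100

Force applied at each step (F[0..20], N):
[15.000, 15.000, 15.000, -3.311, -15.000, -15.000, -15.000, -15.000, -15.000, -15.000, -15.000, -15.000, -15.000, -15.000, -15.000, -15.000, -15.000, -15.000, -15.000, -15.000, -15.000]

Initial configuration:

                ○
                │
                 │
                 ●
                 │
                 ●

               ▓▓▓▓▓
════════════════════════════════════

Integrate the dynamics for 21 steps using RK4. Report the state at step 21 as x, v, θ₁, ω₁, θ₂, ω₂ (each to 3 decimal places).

Answer: x=-0.416, v=-3.510, θ₁=0.020, ω₁=3.762, θ₂=0.276, ω₂=2.583

Derivation:
apply F[0]=+15.000 → step 1: x=0.001, v=0.184, θ₁=-0.030, ω₁=-0.668, θ₂=-0.091, ω₂=-0.162
apply F[1]=+15.000 → step 2: x=0.007, v=0.480, θ₁=-0.051, ω₁=-1.456, θ₂=-0.094, ω₂=-0.211
apply F[2]=+15.000 → step 3: x=0.020, v=0.778, θ₁=-0.088, ω₁=-2.310, θ₂=-0.099, ω₂=-0.234
apply F[3]=-3.311 → step 4: x=0.035, v=0.733, θ₁=-0.134, ω₁=-2.257, θ₂=-0.104, ω₂=-0.225
apply F[4]=-15.000 → step 5: x=0.047, v=0.476, θ₁=-0.173, ω₁=-1.701, θ₂=-0.108, ω₂=-0.172
apply F[5]=-15.000 → step 6: x=0.054, v=0.229, θ₁=-0.203, ω₁=-1.258, θ₂=-0.110, ω₂=-0.080
apply F[6]=-15.000 → step 7: x=0.056, v=-0.010, θ₁=-0.224, ω₁=-0.901, θ₂=-0.111, ω₂=0.043
apply F[7]=-15.000 → step 8: x=0.054, v=-0.245, θ₁=-0.239, ω₁=-0.608, θ₂=-0.108, ω₂=0.192
apply F[8]=-15.000 → step 9: x=0.047, v=-0.477, θ₁=-0.249, ω₁=-0.362, θ₂=-0.103, ω₂=0.360
apply F[9]=-15.000 → step 10: x=0.035, v=-0.708, θ₁=-0.254, ω₁=-0.147, θ₂=-0.094, ω₂=0.544
apply F[10]=-15.000 → step 11: x=0.018, v=-0.939, θ₁=-0.255, ω₁=0.048, θ₂=-0.081, ω₂=0.741
apply F[11]=-15.000 → step 12: x=-0.003, v=-1.172, θ₁=-0.252, ω₁=0.233, θ₂=-0.064, ω₂=0.948
apply F[12]=-15.000 → step 13: x=-0.029, v=-1.407, θ₁=-0.246, ω₁=0.421, θ₂=-0.043, ω₂=1.165
apply F[13]=-15.000 → step 14: x=-0.059, v=-1.647, θ₁=-0.235, ω₁=0.622, θ₂=-0.017, ω₂=1.387
apply F[14]=-15.000 → step 15: x=-0.095, v=-1.892, θ₁=-0.220, ω₁=0.849, θ₂=0.013, ω₂=1.611
apply F[15]=-15.000 → step 16: x=-0.135, v=-2.143, θ₁=-0.201, ω₁=1.117, θ₂=0.047, ω₂=1.833
apply F[16]=-15.000 → step 17: x=-0.180, v=-2.401, θ₁=-0.175, ω₁=1.444, θ₂=0.086, ω₂=2.045
apply F[17]=-15.000 → step 18: x=-0.231, v=-2.667, θ₁=-0.143, ω₁=1.849, θ₂=0.129, ω₂=2.239
apply F[18]=-15.000 → step 19: x=-0.287, v=-2.941, θ₁=-0.101, ω₁=2.355, θ₂=0.175, ω₂=2.403
apply F[19]=-15.000 → step 20: x=-0.349, v=-3.223, θ₁=-0.048, ω₁=2.985, θ₂=0.224, ω₂=2.524
apply F[20]=-15.000 → step 21: x=-0.416, v=-3.510, θ₁=0.020, ω₁=3.762, θ₂=0.276, ω₂=2.583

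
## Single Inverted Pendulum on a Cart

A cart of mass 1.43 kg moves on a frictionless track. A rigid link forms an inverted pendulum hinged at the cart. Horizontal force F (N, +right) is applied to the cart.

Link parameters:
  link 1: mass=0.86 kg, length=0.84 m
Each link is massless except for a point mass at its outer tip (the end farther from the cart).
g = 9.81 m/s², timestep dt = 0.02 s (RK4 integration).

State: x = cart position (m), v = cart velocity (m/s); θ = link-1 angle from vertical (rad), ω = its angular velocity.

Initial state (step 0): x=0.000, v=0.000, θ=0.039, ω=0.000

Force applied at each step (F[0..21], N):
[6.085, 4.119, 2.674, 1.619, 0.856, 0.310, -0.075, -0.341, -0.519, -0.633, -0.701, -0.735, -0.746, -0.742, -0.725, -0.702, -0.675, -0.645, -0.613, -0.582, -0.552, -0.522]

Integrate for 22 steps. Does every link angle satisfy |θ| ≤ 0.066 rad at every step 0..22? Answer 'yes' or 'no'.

apply F[0]=+6.085 → step 1: x=0.001, v=0.080, θ=0.038, ω=-0.087
apply F[1]=+4.119 → step 2: x=0.003, v=0.134, θ=0.036, ω=-0.141
apply F[2]=+2.674 → step 3: x=0.006, v=0.167, θ=0.033, ω=-0.173
apply F[3]=+1.619 → step 4: x=0.009, v=0.186, θ=0.029, ω=-0.188
apply F[4]=+0.856 → step 5: x=0.013, v=0.195, θ=0.025, ω=-0.192
apply F[5]=+0.310 → step 6: x=0.017, v=0.196, θ=0.021, ω=-0.189
apply F[6]=-0.075 → step 7: x=0.021, v=0.193, θ=0.018, ω=-0.180
apply F[7]=-0.341 → step 8: x=0.025, v=0.186, θ=0.014, ω=-0.169
apply F[8]=-0.519 → step 9: x=0.029, v=0.178, θ=0.011, ω=-0.155
apply F[9]=-0.633 → step 10: x=0.032, v=0.168, θ=0.008, ω=-0.141
apply F[10]=-0.701 → step 11: x=0.035, v=0.157, θ=0.005, ω=-0.127
apply F[11]=-0.735 → step 12: x=0.038, v=0.146, θ=0.003, ω=-0.113
apply F[12]=-0.746 → step 13: x=0.041, v=0.136, θ=0.001, ω=-0.100
apply F[13]=-0.742 → step 14: x=0.044, v=0.125, θ=-0.001, ω=-0.088
apply F[14]=-0.725 → step 15: x=0.046, v=0.115, θ=-0.003, ω=-0.076
apply F[15]=-0.702 → step 16: x=0.048, v=0.106, θ=-0.004, ω=-0.066
apply F[16]=-0.675 → step 17: x=0.050, v=0.097, θ=-0.005, ω=-0.056
apply F[17]=-0.645 → step 18: x=0.052, v=0.089, θ=-0.006, ω=-0.048
apply F[18]=-0.613 → step 19: x=0.054, v=0.081, θ=-0.007, ω=-0.040
apply F[19]=-0.582 → step 20: x=0.055, v=0.074, θ=-0.008, ω=-0.033
apply F[20]=-0.552 → step 21: x=0.057, v=0.067, θ=-0.008, ω=-0.027
apply F[21]=-0.522 → step 22: x=0.058, v=0.061, θ=-0.009, ω=-0.022
Max |angle| over trajectory = 0.039 rad; bound = 0.066 → within bound.

Answer: yes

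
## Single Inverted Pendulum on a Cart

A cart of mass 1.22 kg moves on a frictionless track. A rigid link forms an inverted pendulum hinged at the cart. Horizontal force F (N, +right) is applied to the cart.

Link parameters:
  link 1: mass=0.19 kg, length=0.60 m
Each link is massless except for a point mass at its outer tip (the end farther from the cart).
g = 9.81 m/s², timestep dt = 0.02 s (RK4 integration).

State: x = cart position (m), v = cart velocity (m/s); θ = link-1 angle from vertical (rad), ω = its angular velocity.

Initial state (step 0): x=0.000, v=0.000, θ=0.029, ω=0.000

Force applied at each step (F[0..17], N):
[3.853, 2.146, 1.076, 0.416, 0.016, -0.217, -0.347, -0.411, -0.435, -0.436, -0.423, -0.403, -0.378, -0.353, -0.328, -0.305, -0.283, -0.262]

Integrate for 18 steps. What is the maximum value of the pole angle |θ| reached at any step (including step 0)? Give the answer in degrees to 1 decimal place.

apply F[0]=+3.853 → step 1: x=0.001, v=0.062, θ=0.028, ω=-0.094
apply F[1]=+2.146 → step 2: x=0.002, v=0.097, θ=0.026, ω=-0.143
apply F[2]=+1.076 → step 3: x=0.004, v=0.114, θ=0.023, ω=-0.163
apply F[3]=+0.416 → step 4: x=0.007, v=0.120, θ=0.019, ω=-0.166
apply F[4]=+0.016 → step 5: x=0.009, v=0.119, θ=0.016, ω=-0.160
apply F[5]=-0.217 → step 6: x=0.011, v=0.115, θ=0.013, ω=-0.149
apply F[6]=-0.347 → step 7: x=0.014, v=0.109, θ=0.010, ω=-0.135
apply F[7]=-0.411 → step 8: x=0.016, v=0.102, θ=0.008, ω=-0.120
apply F[8]=-0.435 → step 9: x=0.018, v=0.095, θ=0.005, ω=-0.106
apply F[9]=-0.436 → step 10: x=0.020, v=0.088, θ=0.003, ω=-0.093
apply F[10]=-0.423 → step 11: x=0.021, v=0.081, θ=0.002, ω=-0.080
apply F[11]=-0.403 → step 12: x=0.023, v=0.074, θ=0.000, ω=-0.069
apply F[12]=-0.378 → step 13: x=0.024, v=0.068, θ=-0.001, ω=-0.059
apply F[13]=-0.353 → step 14: x=0.026, v=0.062, θ=-0.002, ω=-0.050
apply F[14]=-0.328 → step 15: x=0.027, v=0.057, θ=-0.003, ω=-0.042
apply F[15]=-0.305 → step 16: x=0.028, v=0.052, θ=-0.004, ω=-0.035
apply F[16]=-0.283 → step 17: x=0.029, v=0.048, θ=-0.005, ω=-0.029
apply F[17]=-0.262 → step 18: x=0.030, v=0.043, θ=-0.005, ω=-0.023
Max |angle| over trajectory = 0.029 rad = 1.7°.

Answer: 1.7°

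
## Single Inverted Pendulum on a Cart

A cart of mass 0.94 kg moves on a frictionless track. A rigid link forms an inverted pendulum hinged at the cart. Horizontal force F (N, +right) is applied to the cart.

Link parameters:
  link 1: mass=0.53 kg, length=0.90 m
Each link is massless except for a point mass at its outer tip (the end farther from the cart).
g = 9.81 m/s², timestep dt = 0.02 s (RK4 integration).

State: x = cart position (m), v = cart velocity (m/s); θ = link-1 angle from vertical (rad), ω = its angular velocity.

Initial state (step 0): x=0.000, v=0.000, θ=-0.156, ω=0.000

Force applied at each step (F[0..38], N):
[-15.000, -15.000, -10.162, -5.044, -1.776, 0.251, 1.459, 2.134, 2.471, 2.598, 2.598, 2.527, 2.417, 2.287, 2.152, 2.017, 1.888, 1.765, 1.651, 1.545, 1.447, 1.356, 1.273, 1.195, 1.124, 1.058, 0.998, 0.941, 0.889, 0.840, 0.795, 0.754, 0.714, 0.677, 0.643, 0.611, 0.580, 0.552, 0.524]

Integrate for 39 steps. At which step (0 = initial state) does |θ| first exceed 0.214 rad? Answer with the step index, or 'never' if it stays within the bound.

Answer: never

Derivation:
apply F[0]=-15.000 → step 1: x=-0.003, v=-0.298, θ=-0.153, ω=0.294
apply F[1]=-15.000 → step 2: x=-0.012, v=-0.598, θ=-0.144, ω=0.590
apply F[2]=-10.162 → step 3: x=-0.026, v=-0.797, θ=-0.131, ω=0.780
apply F[3]=-5.044 → step 4: x=-0.043, v=-0.891, θ=-0.114, ω=0.857
apply F[4]=-1.776 → step 5: x=-0.061, v=-0.918, θ=-0.097, ω=0.864
apply F[5]=+0.251 → step 6: x=-0.079, v=-0.904, θ=-0.080, ω=0.829
apply F[6]=+1.459 → step 7: x=-0.097, v=-0.865, θ=-0.064, ω=0.771
apply F[7]=+2.134 → step 8: x=-0.114, v=-0.814, θ=-0.049, ω=0.701
apply F[8]=+2.471 → step 9: x=-0.129, v=-0.757, θ=-0.036, ω=0.629
apply F[9]=+2.598 → step 10: x=-0.144, v=-0.699, θ=-0.024, ω=0.557
apply F[10]=+2.598 → step 11: x=-0.157, v=-0.641, θ=-0.014, ω=0.490
apply F[11]=+2.527 → step 12: x=-0.170, v=-0.587, θ=-0.005, ω=0.427
apply F[12]=+2.417 → step 13: x=-0.181, v=-0.535, θ=0.003, ω=0.370
apply F[13]=+2.287 → step 14: x=-0.191, v=-0.487, θ=0.010, ω=0.318
apply F[14]=+2.152 → step 15: x=-0.200, v=-0.443, θ=0.016, ω=0.271
apply F[15]=+2.017 → step 16: x=-0.209, v=-0.402, θ=0.021, ω=0.230
apply F[16]=+1.888 → step 17: x=-0.216, v=-0.365, θ=0.025, ω=0.193
apply F[17]=+1.765 → step 18: x=-0.223, v=-0.330, θ=0.029, ω=0.161
apply F[18]=+1.651 → step 19: x=-0.230, v=-0.298, θ=0.032, ω=0.132
apply F[19]=+1.545 → step 20: x=-0.235, v=-0.269, θ=0.034, ω=0.107
apply F[20]=+1.447 → step 21: x=-0.240, v=-0.242, θ=0.036, ω=0.085
apply F[21]=+1.356 → step 22: x=-0.245, v=-0.217, θ=0.038, ω=0.066
apply F[22]=+1.273 → step 23: x=-0.249, v=-0.195, θ=0.039, ω=0.049
apply F[23]=+1.195 → step 24: x=-0.253, v=-0.174, θ=0.040, ω=0.034
apply F[24]=+1.124 → step 25: x=-0.256, v=-0.154, θ=0.040, ω=0.021
apply F[25]=+1.058 → step 26: x=-0.259, v=-0.136, θ=0.041, ω=0.010
apply F[26]=+0.998 → step 27: x=-0.262, v=-0.119, θ=0.041, ω=-0.000
apply F[27]=+0.941 → step 28: x=-0.264, v=-0.104, θ=0.041, ω=-0.008
apply F[28]=+0.889 → step 29: x=-0.266, v=-0.089, θ=0.040, ω=-0.016
apply F[29]=+0.840 → step 30: x=-0.267, v=-0.076, θ=0.040, ω=-0.022
apply F[30]=+0.795 → step 31: x=-0.269, v=-0.063, θ=0.039, ω=-0.027
apply F[31]=+0.754 → step 32: x=-0.270, v=-0.052, θ=0.039, ω=-0.032
apply F[32]=+0.714 → step 33: x=-0.271, v=-0.041, θ=0.038, ω=-0.035
apply F[33]=+0.677 → step 34: x=-0.272, v=-0.031, θ=0.037, ω=-0.038
apply F[34]=+0.643 → step 35: x=-0.272, v=-0.021, θ=0.037, ω=-0.041
apply F[35]=+0.611 → step 36: x=-0.272, v=-0.012, θ=0.036, ω=-0.043
apply F[36]=+0.580 → step 37: x=-0.273, v=-0.004, θ=0.035, ω=-0.045
apply F[37]=+0.552 → step 38: x=-0.273, v=0.004, θ=0.034, ω=-0.046
apply F[38]=+0.524 → step 39: x=-0.272, v=0.012, θ=0.033, ω=-0.047
max |θ| = 0.156 ≤ 0.214 over all 40 states.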